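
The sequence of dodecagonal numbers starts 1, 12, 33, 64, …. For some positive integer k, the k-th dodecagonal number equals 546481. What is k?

331

Set n(5n−4) = 546481, giving 5n² − 4n − 546481 = 0.
So n = (4 + 3306) / 10 = 3310/10 = 331.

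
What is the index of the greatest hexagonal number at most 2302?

34

Solve n(2n−1) ≤ 2302 for integer n.
n = 34 gives 2278 ≤ 2302, while n = 35 gives 2415 > 2302; so the answer is index 34.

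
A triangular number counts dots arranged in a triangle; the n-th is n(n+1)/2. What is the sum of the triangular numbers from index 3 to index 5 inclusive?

Σ i(i+1)/2 = (Σi² + Σi) / 2 over i = 3..5.
Σi = 15 − 3 = 12 and Σi² = 55 − 5 = 50.
(1·50 + 1·12) / 2 = 62/2 = 31.

31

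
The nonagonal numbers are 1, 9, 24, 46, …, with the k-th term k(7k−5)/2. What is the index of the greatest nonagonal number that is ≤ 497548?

Solve n(7n−5)/2 ≤ 497548 for integer n.
n = 377 gives 496509 ≤ 497548, while n = 378 gives 499149 > 497548; so the answer is index 377.

377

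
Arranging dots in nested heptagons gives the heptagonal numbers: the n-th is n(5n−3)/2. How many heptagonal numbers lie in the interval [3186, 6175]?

15

The n-th heptagonal number is n(5n−3)/2.
Smallest index with value ≥ 3186: n = 36 (giving 3186).
Largest index with value ≤ 6175: n = 50 (giving 6175).
Indices 36 through 50: 15 terms.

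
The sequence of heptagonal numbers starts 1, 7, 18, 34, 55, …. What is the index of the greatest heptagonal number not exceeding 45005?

134

Solve n(5n−3)/2 ≤ 45005 for integer n.
n = 134 gives 44689 ≤ 45005, while n = 135 gives 45360 > 45005; so the answer is index 134.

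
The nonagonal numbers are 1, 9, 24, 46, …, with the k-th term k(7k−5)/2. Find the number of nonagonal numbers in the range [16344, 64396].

68

The n-th nonagonal number is n(7n−5)/2.
Smallest index with value ≥ 16344: n = 69 (giving 16491).
Largest index with value ≤ 64396: n = 136 (giving 64396).
Indices 69 through 136: 68 terms.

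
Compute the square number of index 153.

The 153rd square number is n² with n = 153.
153² = 23409.

23409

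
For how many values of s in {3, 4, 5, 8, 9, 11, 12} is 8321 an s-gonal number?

s = 3: P(3, 128) = 8256 and P(3, 129) = 8385; 8321 is not s-gonal.
s = 4: P(4, 91) = 8281 and P(4, 92) = 8464; 8321 is not s-gonal.
s = 5: P(5, 74) = 8177 and P(5, 75) = 8400; 8321 is not s-gonal.
s = 8: P(8, 53) = 8321. ✓
s = 9: P(9, 49) = 8281 and P(9, 50) = 8625; 8321 is not s-gonal.
s = 11: P(11, 43) = 8170 and P(11, 44) = 8558; 8321 is not s-gonal.
s = 12: P(12, 41) = 8241 and P(12, 42) = 8652; 8321 is not s-gonal.
Hits: s ∈ {8} → 1.

1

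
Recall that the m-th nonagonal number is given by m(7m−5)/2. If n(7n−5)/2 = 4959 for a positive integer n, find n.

Set n(7n−5)/2 = 4959, giving 7n² − 5n − 9918 = 0.
So n = (5 + 527) / 14 = 532/14 = 38.
Check: 38·(7·38 − 5)/2 = 4959. ✓

38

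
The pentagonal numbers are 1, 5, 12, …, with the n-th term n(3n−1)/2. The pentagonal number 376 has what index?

Set n(3n−1)/2 = 376, giving 3n² − n − 752 = 0.
The discriminant is 1 + 24·376 = 9025, and √9025 = 95.
So n = (1 + 95) / 6 = 96/6 = 16.
Check: 16·(3·16 − 1)/2 = 376. ✓

16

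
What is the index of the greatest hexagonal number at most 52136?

Solve n(2n−1) ≤ 52136 for integer n.
n = 161 gives 51681 ≤ 52136, while n = 162 gives 52326 > 52136; so the answer is index 161.

161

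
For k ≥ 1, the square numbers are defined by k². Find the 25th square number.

The 25th square number is n² with n = 25.
25² = 625.

625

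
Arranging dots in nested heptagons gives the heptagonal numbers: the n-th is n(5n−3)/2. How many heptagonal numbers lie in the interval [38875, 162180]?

The n-th heptagonal number is n(5n−3)/2.
Smallest index with value ≥ 38875: n = 125 (giving 38875).
Largest index with value ≤ 162180: n = 255 (giving 162180).
Indices 125 through 255: 131 terms.

131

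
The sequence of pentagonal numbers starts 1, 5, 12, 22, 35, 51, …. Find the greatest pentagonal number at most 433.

425

Solve n(3n−1)/2 ≤ 433 for integer n.
n = 17 gives 425 ≤ 433, while n = 18 gives 477 > 433; so the answer is 425.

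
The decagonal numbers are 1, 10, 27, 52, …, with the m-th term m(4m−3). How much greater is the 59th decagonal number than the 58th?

Consecutive decagonal numbers differ by 8n − 7: here 8·59 − 7 = 465.

465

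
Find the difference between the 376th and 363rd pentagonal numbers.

376·(3·376 − 1)/2 = 211876 and 363·(3·363 − 1)/2 = 197472.
Difference: 211876 − 197472 = 14404.

14404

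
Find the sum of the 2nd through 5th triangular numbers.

34

Σ i(i+1)/2 = (Σi² + Σi) / 2 over i = 2..5.
Σi = 15 − 1 = 14 and Σi² = 55 − 1 = 54.
(1·54 + 1·14) / 2 = 68/2 = 34.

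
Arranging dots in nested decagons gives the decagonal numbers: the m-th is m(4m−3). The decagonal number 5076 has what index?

36

Set n(4n−3) = 5076, giving 4n² − 3n − 5076 = 0.
So n = (3 + 285) / 8 = 288/8 = 36.
Check: 36·(4·36 − 3) = 5076. ✓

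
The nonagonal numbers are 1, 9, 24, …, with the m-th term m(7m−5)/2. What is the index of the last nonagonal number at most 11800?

Solve n(7n−5)/2 ≤ 11800 for integer n.
n = 58 gives 11629 ≤ 11800, while n = 59 gives 12036 > 11800; so the answer is index 58.

58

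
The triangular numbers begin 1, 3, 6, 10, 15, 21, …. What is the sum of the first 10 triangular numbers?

Σ i(i+1)/2 = (Σi² + Σi) / 2 over i = 1..10.
Σi = 55 and Σi² = 385.
(1·385 + 1·55) / 2 = 440/2 = 220.

220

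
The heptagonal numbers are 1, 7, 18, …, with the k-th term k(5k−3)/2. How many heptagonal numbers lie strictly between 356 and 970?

The n-th heptagonal number is n(5n−3)/2.
Smallest index with value > 356: n = 13 (giving 403).
Largest index with value < 970: n = 19 (giving 874).
Indices 13 through 19: 7 terms.

7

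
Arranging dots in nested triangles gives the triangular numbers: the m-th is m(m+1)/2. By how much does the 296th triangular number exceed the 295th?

Consecutive triangular numbers differ by n: T_{296} − T_{295} = 296.

296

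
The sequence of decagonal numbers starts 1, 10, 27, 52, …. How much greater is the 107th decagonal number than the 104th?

2523

107·(4·107 − 3) = 45475 and 104·(4·104 − 3) = 42952.
Difference: 45475 − 42952 = 2523.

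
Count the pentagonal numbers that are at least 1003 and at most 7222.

43

The n-th pentagonal number is n(3n−1)/2.
Smallest index with value ≥ 1003: n = 27 (giving 1080).
Largest index with value ≤ 7222: n = 69 (giving 7107).
Indices 27 through 69: 43 terms.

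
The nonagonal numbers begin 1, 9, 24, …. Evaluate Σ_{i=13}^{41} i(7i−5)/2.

Σ i(7i−5)/2 = (7Σi² − 5Σi) / 2 over i = 13..41.
Σi = 861 − 78 = 783 and Σi² = 23821 − 650 = 23171.
(7·23171 − 5·783) / 2 = 158282/2 = 79141.

79141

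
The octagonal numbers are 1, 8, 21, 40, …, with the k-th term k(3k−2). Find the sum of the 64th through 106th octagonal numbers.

944581

Σ i(3i−2) = 3Σi² − 2Σi over i = 64..106.
Σi = 5671 − 2016 = 3655 and Σi² = 402641 − 85344 = 317297.
3·317297 − 2·3655 = 944581.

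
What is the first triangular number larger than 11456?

11476

Solve n(n+1)/2 > 11456 for integer n.
The largest n with value ≤ 11456 is 150 (since 11325 ≤ 11456 < 11476), so the first above is n = 151, value 11476.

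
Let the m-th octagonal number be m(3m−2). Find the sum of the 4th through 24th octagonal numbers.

Σ i(3i−2) = 3Σi² − 2Σi over i = 4..24.
Σi = 300 − 6 = 294 and Σi² = 4900 − 14 = 4886.
3·4886 − 2·294 = 14070.

14070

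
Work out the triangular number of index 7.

28

The 7th triangular number is n(n+1)/2 with n = 7.
7·8/2 = 56/2 = 28.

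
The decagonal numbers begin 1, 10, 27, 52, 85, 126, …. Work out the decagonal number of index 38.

5662

38·(4·38 − 3) = 38·149 = 5662.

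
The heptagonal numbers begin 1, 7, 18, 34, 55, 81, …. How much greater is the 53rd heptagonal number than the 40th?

3003

53·(5·53 − 3)/2 = 6943 and 40·(5·40 − 3)/2 = 3940.
Difference: 6943 − 3940 = 3003.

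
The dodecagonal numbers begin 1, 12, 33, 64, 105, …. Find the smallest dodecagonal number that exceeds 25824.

Solve n(5n−4) > 25824 for integer n.
The largest n with value ≤ 25824 is 72 (since 25632 ≤ 25824 < 26353), so the first above is n = 73, value 26353.

26353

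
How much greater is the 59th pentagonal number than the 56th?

59·(3·59 − 1)/2 = 5192 and 56·(3·56 − 1)/2 = 4676.
Difference: 5192 − 4676 = 516.

516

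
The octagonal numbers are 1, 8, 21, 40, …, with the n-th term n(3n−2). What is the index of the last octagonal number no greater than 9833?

Solve n(3n−2) ≤ 9833 for integer n.
n = 57 gives 9633 ≤ 9833, while n = 58 gives 9976 > 9833; so the answer is index 57.

57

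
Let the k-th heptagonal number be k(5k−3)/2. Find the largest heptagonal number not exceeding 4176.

Solve n(5n−3)/2 ≤ 4176 for integer n.
n = 41 gives 4141 ≤ 4176, while n = 42 gives 4347 > 4176; so the answer is 4141.

4141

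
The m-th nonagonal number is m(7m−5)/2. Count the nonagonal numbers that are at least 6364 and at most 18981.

32

The n-th nonagonal number is n(7n−5)/2.
Smallest index with value ≥ 6364: n = 43 (giving 6364).
Largest index with value ≤ 18981: n = 74 (giving 18981).
Indices 43 through 74: 32 terms.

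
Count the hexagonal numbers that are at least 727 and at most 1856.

11

The n-th hexagonal number is n(2n−1).
Smallest index with value ≥ 727: n = 20 (giving 780).
Largest index with value ≤ 1856: n = 30 (giving 1770).
Indices 20 through 30: 11 terms.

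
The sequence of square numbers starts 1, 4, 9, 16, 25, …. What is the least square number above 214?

Solve n² > 214 for integer n.
The largest n with value ≤ 214 is 14 (since 196 ≤ 214 < 225), so the first above is n = 15, value 225.

225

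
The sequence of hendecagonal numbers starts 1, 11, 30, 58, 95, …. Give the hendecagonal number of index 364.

364·(9·364 − 7)/2 = 364·3269/2 = 594958.

594958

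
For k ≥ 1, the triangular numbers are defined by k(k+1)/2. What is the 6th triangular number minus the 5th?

Consecutive triangular numbers differ by n: T_{6} − T_{5} = 6.

6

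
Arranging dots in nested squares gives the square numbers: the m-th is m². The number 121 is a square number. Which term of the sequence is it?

11

We need n² = 121, so n = √121 = 11.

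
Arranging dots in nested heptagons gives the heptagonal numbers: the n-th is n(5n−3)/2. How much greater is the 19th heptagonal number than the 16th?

19·(5·19 − 3)/2 = 874 and 16·(5·16 − 3)/2 = 616.
Difference: 874 − 616 = 258.

258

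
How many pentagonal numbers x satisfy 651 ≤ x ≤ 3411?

The n-th pentagonal number is n(3n−1)/2.
Smallest index with value ≥ 651: n = 21 (giving 651).
Largest index with value ≤ 3411: n = 47 (giving 3290).
Indices 21 through 47: 27 terms.

27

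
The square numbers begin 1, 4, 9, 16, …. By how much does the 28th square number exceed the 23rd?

255

28² = 784 and 23² = 529.
Difference: 784 − 529 = 255.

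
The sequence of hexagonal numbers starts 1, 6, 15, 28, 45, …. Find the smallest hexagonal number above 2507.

2556

Solve n(2n−1) > 2507 for integer n.
The largest n with value ≤ 2507 is 35 (since 2415 ≤ 2507 < 2556), so the first above is n = 36, value 2556.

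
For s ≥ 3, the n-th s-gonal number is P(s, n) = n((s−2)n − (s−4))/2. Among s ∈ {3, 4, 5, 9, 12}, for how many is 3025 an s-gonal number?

s = 3: P(3, 77) = 3003 and P(3, 78) = 3081; 3025 is not s-gonal.
s = 4: P(4, 55) = 3025. ✓
s = 5: P(5, 45) = 3015 and P(5, 46) = 3151; 3025 is not s-gonal.
s = 9: P(9, 29) = 2871 and P(9, 30) = 3075; 3025 is not s-gonal.
s = 12: P(12, 25) = 3025. ✓
Hits: s ∈ {4, 12} → 2.

2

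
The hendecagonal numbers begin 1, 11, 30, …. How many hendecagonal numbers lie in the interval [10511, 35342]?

The n-th hendecagonal number is n(9n−7)/2.
Smallest index with value ≥ 10511: n = 49 (giving 10633).
Largest index with value ≤ 35342: n = 89 (giving 35333).
Indices 49 through 89: 41 terms.

41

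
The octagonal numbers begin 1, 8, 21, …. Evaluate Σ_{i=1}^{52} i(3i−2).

141934

Σ i(3i−2) = 3Σi² − 2Σi over i = 1..52.
Σi = 1378 and Σi² = 48230.
3·48230 − 2·1378 = 141934.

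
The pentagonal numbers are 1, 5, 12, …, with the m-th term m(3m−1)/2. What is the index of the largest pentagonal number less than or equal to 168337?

Solve n(3n−1)/2 ≤ 168337 for integer n.
n = 335 gives 168170 ≤ 168337, while n = 336 gives 169176 > 168337; so the answer is index 335.

335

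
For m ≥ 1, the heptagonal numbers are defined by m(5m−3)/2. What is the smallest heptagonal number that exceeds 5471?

5688

Solve n(5n−3)/2 > 5471 for integer n.
The largest n with value ≤ 5471 is 47 (since 5452 ≤ 5471 < 5688), so the first above is n = 48, value 5688.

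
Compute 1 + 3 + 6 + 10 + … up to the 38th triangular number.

Σ i(i+1)/2 = (Σi² + Σi) / 2 over i = 1..38.
Σi = 741 and Σi² = 19019.
(1·19019 + 1·741) / 2 = 19760/2 = 9880.

9880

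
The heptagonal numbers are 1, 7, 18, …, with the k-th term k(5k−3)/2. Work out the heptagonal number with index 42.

The 42nd heptagonal number is n(5n−3)/2 with n = 42.
42·(5·42 − 3)/2 = 42·207/2 = 4347.

4347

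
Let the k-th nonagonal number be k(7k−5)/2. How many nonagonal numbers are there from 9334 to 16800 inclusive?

18

The n-th nonagonal number is n(7n−5)/2.
Smallest index with value ≥ 9334: n = 52 (giving 9334).
Largest index with value ≤ 16800: n = 69 (giving 16491).
Indices 52 through 69: 18 terms.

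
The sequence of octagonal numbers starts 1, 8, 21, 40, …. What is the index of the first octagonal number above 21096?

Solve n(3n−2) > 21096 for integer n.
The largest n with value ≤ 21096 is 84 (since 21000 ≤ 21096 < 21505), so the first above is n = 85, value 21505.

85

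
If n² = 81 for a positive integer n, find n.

9

We need n² = 81, so n = √81 = 9.
Check: 9² = 81. ✓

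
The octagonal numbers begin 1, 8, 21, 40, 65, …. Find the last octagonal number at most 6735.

Solve n(3n−2) ≤ 6735 for integer n.
n = 47 gives 6533 ≤ 6735, while n = 48 gives 6816 > 6735; so the answer is 6533.

6533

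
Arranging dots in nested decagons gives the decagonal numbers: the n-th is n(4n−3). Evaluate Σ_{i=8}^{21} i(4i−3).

12075

Σ i(4i−3) = 4Σi² − 3Σi over i = 8..21.
Σi = 231 − 28 = 203 and Σi² = 3311 − 140 = 3171.
4·3171 − 3·203 = 12075.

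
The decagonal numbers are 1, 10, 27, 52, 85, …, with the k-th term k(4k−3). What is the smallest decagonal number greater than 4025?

4257

Solve n(4n−3) > 4025 for integer n.
The largest n with value ≤ 4025 is 32 (since 4000 ≤ 4025 < 4257), so the first above is n = 33, value 4257.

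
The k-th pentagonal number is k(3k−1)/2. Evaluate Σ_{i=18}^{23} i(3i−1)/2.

Σ i(3i−1)/2 = (3Σi² − Σi) / 2 over i = 18..23.
Σi = 276 − 153 = 123 and Σi² = 4324 − 1785 = 2539.
(3·2539 − 1·123) / 2 = 7494/2 = 3747.

3747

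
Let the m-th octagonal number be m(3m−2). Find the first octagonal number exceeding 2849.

3008

Solve n(3n−2) > 2849 for integer n.
The largest n with value ≤ 2849 is 31 (since 2821 ≤ 2849 < 3008), so the first above is n = 32, value 3008.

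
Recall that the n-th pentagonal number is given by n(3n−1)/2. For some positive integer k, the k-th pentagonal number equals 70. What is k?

Set n(3n−1)/2 = 70, giving 3n² − n − 140 = 0.
The discriminant is 1 + 24·70 = 1681, and √1681 = 41.
So n = (1 + 41) / 6 = 42/6 = 7.

7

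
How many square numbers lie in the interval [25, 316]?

The n-th square number is n².
Smallest index with value ≥ 25: n = 5 (giving 25).
Largest index with value ≤ 316: n = 17 (giving 289).
Indices 5 through 17: 13 terms.

13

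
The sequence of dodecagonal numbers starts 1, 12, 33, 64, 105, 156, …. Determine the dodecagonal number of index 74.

The 74th dodecagonal number is n(5n−4) with n = 74.
74·(5·74 − 4) = 74·366 = 27084.

27084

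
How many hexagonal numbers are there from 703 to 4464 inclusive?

The n-th hexagonal number is n(2n−1).
Smallest index with value ≥ 703: n = 19 (giving 703).
Largest index with value ≤ 4464: n = 47 (giving 4371).
Indices 19 through 47: 29 terms.

29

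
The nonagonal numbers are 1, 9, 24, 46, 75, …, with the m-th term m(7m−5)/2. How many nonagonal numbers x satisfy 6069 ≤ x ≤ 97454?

126

The n-th nonagonal number is n(7n−5)/2.
Smallest index with value ≥ 6069: n = 42 (giving 6069).
Largest index with value ≤ 97454: n = 167 (giving 97194).
Indices 42 through 167: 126 terms.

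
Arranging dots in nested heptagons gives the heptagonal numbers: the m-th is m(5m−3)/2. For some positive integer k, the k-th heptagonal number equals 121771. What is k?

221

Set n(5n−3)/2 = 121771, giving 5n² − 3n − 243542 = 0.
The discriminant is 9 + 40·121771 = 4870849, and √4870849 = 2207.
So n = (3 + 2207) / 10 = 2210/10 = 221.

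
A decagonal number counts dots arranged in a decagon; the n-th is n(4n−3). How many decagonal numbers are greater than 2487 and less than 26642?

56

The n-th decagonal number is n(4n−3).
Smallest index with value > 2487: n = 26 (giving 2626).
Largest index with value < 26642: n = 81 (giving 26001).
Indices 26 through 81: 56 terms.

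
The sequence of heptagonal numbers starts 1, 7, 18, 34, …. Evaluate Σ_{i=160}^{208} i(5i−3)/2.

4158336

Σ i(5i−3)/2 = (5Σi² − 3Σi) / 2 over i = 160..208.
Σi = 21736 − 12720 = 9016 and Σi² = 3021304 − 1352560 = 1668744.
(5·1668744 − 3·9016) / 2 = 8316672/2 = 4158336.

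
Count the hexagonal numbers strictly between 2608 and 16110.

The n-th hexagonal number is n(2n−1).
Smallest index with value > 2608: n = 37 (giving 2701).
Largest index with value < 16110: n = 89 (giving 15753).
Indices 37 through 89: 53 terms.

53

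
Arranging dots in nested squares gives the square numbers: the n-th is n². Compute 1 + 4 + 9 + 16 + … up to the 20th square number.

2870

Σ_{i=1}^{20} i² = 20·21·41/6 = 2870.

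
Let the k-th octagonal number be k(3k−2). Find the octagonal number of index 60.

10680

The 60th octagonal number is n(3n−2) with n = 60.
60·(3·60 − 2) = 60·178 = 10680.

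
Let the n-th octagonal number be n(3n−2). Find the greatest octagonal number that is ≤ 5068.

Solve n(3n−2) ≤ 5068 for integer n.
n = 41 gives 4961 ≤ 5068, while n = 42 gives 5208 > 5068; so the answer is 4961.

4961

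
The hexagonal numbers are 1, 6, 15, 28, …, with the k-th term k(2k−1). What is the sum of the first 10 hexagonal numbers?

Σ i(2i−1) = 2Σi² − Σi over i = 1..10.
Σi = 55 and Σi² = 385.
2·385 − 1·55 = 715.

715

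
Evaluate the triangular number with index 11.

66

11·12/2 = 132/2 = 66.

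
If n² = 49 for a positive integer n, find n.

We need n² = 49, so n = √49 = 7.

7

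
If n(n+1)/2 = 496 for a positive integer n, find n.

Set n(n+1)/2 = 496, giving n² + n − 992 = 0.
So n = (-1 + 63) / 2 = 62/2 = 31.

31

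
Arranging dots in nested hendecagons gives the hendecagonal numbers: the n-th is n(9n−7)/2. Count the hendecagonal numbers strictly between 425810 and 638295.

69

The n-th hendecagonal number is n(9n−7)/2.
Smallest index with value > 425810: n = 309 (giving 428583).
Largest index with value < 638295: n = 377 (giving 638261).
Indices 309 through 377: 69 terms.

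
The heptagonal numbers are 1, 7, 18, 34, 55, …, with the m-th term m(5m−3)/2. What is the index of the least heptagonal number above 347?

13

Solve n(5n−3)/2 > 347 for integer n.
The largest n with value ≤ 347 is 12 (since 342 ≤ 347 < 403), so the first above is n = 13, value 403.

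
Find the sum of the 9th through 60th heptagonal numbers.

181324

Σ i(5i−3)/2 = (5Σi² − 3Σi) / 2 over i = 9..60.
Σi = 1830 − 36 = 1794 and Σi² = 73810 − 204 = 73606.
(5·73606 − 3·1794) / 2 = 362648/2 = 181324.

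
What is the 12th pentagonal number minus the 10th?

65

12·(3·12 − 1)/2 = 210 and 10·(3·10 − 1)/2 = 145.
Difference: 210 − 145 = 65.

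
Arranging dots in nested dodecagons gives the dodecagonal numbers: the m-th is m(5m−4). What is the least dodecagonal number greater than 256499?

Solve n(5n−4) > 256499 for integer n.
The largest n with value ≤ 256499 is 226 (since 254476 ≤ 256499 < 256737), so the first above is n = 227, value 256737.

256737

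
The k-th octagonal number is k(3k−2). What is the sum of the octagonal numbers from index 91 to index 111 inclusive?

640731

Σ i(3i−2) = 3Σi² − 2Σi over i = 91..111.
Σi = 6216 − 4095 = 2121 and Σi² = 462056 − 247065 = 214991.
3·214991 − 2·2121 = 640731.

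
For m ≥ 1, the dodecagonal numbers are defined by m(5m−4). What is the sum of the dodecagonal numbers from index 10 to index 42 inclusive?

Σ i(5i−4) = 5Σi² − 4Σi over i = 10..42.
Σi = 903 − 45 = 858 and Σi² = 25585 − 285 = 25300.
5·25300 − 4·858 = 123068.

123068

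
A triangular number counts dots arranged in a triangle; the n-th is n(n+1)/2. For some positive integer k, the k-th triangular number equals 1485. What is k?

54

Set n(n+1)/2 = 1485, giving n² + n − 2970 = 0.
The discriminant is 1 + 8·1485 = 11881, and √11881 = 109.
So n = (-1 + 109) / 2 = 108/2 = 54.
Check: 54·55/2 = 1485. ✓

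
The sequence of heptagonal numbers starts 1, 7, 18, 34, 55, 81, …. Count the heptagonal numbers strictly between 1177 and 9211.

38

The n-th heptagonal number is n(5n−3)/2.
Smallest index with value > 1177: n = 23 (giving 1288).
Largest index with value < 9211: n = 60 (giving 8910).
Indices 23 through 60: 38 terms.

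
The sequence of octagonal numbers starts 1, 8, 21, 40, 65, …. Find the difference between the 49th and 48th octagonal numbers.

289

Consecutive octagonal numbers differ by 6n − 5: here 6·49 − 5 = 289.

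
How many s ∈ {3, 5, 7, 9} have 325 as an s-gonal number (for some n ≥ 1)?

s = 3: P(3, 25) = 325. ✓
s = 5: P(5, 14) = 287 and P(5, 15) = 330; 325 is not s-gonal.
s = 7: P(7, 11) = 286 and P(7, 12) = 342; 325 is not s-gonal.
s = 9: P(9, 10) = 325. ✓
Hits: s ∈ {3, 9} → 2.

2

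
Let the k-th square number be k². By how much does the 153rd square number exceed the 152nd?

n² − (n−1)² = 2n − 1, so 153² − 152² = 2·153 − 1 = 305.

305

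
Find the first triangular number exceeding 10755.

Solve n(n+1)/2 > 10755 for integer n.
The largest n with value ≤ 10755 is 146 (since 10731 ≤ 10755 < 10878), so the first above is n = 147, value 10878.

10878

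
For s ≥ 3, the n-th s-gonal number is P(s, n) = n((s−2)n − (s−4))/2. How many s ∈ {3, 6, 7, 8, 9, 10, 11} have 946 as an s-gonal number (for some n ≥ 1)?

s = 3: P(3, 43) = 946. ✓
s = 6: P(6, 22) = 946. ✓
s = 7: P(7, 19) = 874 and P(7, 20) = 970; 946 is not s-gonal.
s = 8: P(8, 18) = 936 and P(8, 19) = 1045; 946 is not s-gonal.
s = 9: P(9, 16) = 856 and P(9, 17) = 969; 946 is not s-gonal.
s = 10: P(10, 15) = 855 and P(10, 16) = 976; 946 is not s-gonal.
s = 11: P(11, 14) = 833 and P(11, 15) = 960; 946 is not s-gonal.
Hits: s ∈ {3, 6} → 2.

2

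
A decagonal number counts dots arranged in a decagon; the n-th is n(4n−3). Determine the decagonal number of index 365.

531805

The 365th decagonal number is n(4n−3) with n = 365.
365·(4·365 − 3) = 365·1457 = 531805.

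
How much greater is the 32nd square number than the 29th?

183

32² = 1024 and 29² = 841.
Difference: 1024 − 841 = 183.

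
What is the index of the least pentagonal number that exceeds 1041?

27

Solve n(3n−1)/2 > 1041 for integer n.
The largest n with value ≤ 1041 is 26 (since 1001 ≤ 1041 < 1080), so the first above is n = 27, value 1080.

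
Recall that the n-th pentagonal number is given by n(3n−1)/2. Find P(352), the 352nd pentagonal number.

The 352nd pentagonal number is n(3n−1)/2 with n = 352.
352·(3·352 − 1)/2 = 352·1055/2 = 185680.

185680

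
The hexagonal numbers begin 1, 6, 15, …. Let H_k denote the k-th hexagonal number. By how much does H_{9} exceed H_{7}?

62

9·(2·9 − 1) = 153 and 7·(2·7 − 1) = 91.
Difference: 153 − 91 = 62.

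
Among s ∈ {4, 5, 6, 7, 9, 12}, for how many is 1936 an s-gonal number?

s = 4: P(4, 44) = 1936. ✓
s = 5: P(5, 36) = 1926 and P(5, 37) = 2035; 1936 is not s-gonal.
s = 6: P(6, 31) = 1891 and P(6, 32) = 2016; 1936 is not s-gonal.
s = 7: P(7, 28) = 1918 and P(7, 29) = 2059; 1936 is not s-gonal.
s = 9: P(9, 23) = 1794 and P(9, 24) = 1956; 1936 is not s-gonal.
s = 12: P(12, 20) = 1920 and P(12, 21) = 2121; 1936 is not s-gonal.
Hits: s ∈ {4} → 1.

1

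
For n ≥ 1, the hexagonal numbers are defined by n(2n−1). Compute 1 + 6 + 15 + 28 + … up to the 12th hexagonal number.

1222

Σ i(2i−1) = 2Σi² − Σi over i = 1..12.
Σi = 78 and Σi² = 650.
2·650 − 1·78 = 1222.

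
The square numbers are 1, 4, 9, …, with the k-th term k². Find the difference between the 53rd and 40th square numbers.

1209

53² = 2809 and 40² = 1600.
Difference: 2809 − 1600 = 1209.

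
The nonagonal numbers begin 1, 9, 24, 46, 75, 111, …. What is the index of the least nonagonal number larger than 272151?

Solve n(7n−5)/2 > 272151 for integer n.
The largest n with value ≤ 272151 is 279 (since 271746 ≤ 272151 < 273700), so the first above is n = 280, value 273700.

280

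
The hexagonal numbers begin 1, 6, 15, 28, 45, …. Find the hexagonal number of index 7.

91

The 7th hexagonal number is n(2n−1) with n = 7.
7·(2·7 − 1) = 7·13 = 91.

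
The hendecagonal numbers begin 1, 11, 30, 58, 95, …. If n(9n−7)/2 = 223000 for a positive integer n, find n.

Set n(9n−7)/2 = 223000, giving 9n² − 7n − 446000 = 0.
The discriminant is 49 + 72·223000 = 16056049, and √16056049 = 4007.
So n = (7 + 4007) / 18 = 4014/18 = 223.

223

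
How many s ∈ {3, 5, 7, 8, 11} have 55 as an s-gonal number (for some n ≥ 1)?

2

s = 3: P(3, 10) = 55. ✓
s = 5: P(5, 6) = 51 and P(5, 7) = 70; 55 is not s-gonal.
s = 7: P(7, 5) = 55. ✓
s = 8: P(8, 4) = 40 and P(8, 5) = 65; 55 is not s-gonal.
s = 11: P(11, 3) = 30 and P(11, 4) = 58; 55 is not s-gonal.
Hits: s ∈ {3, 7} → 2.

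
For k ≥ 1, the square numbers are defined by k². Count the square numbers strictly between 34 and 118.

The n-th square number is n².
Smallest index with value > 34: n = 6 (giving 36).
Largest index with value < 118: n = 10 (giving 100).
Indices 6 through 10: 5 terms.

5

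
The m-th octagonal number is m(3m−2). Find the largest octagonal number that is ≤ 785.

736

Solve n(3n−2) ≤ 785 for integer n.
n = 16 gives 736 ≤ 785, while n = 17 gives 833 > 785; so the answer is 736.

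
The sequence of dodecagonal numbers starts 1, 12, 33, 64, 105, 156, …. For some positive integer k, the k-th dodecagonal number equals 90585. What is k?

135

Set n(5n−4) = 90585, giving 5n² − 4n − 90585 = 0.
The discriminant is 16 + 20·90585 = 1811716, and √1811716 = 1346.
So n = (4 + 1346) / 10 = 1350/10 = 135.
Check: 135·(5·135 − 4) = 90585. ✓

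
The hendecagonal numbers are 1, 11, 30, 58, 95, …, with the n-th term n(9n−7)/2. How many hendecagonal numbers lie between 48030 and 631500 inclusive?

272

The n-th hendecagonal number is n(9n−7)/2.
Smallest index with value ≥ 48030: n = 104 (giving 48308).
Largest index with value ≤ 631500: n = 375 (giving 631500).
Indices 104 through 375: 272 terms.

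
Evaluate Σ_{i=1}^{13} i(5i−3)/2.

1911

Σ i(5i−3)/2 = (5Σi² − 3Σi) / 2 over i = 1..13.
Σi = 91 and Σi² = 819.
(5·819 − 3·91) / 2 = 3822/2 = 1911.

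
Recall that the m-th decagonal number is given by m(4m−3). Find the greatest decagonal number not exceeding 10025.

Solve n(4n−3) ≤ 10025 for integer n.
n = 50 gives 9850 ≤ 10025, while n = 51 gives 10251 > 10025; so the answer is 9850.

9850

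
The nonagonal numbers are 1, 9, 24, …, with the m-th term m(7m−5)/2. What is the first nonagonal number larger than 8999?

Solve n(7n−5)/2 > 8999 for integer n.
The largest n with value ≤ 8999 is 51 (since 8976 ≤ 8999 < 9334), so the first above is n = 52, value 9334.

9334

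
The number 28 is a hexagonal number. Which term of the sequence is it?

Set n(2n−1) = 28, giving 2n² − n − 28 = 0.
The discriminant is 1 + 8·28 = 225, and √225 = 15.
So n = (1 + 15) / 4 = 16/4 = 4.
Check: 4·(2·4 − 1) = 28. ✓

4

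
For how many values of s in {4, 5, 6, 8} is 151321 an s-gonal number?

1

s = 4: P(4, 389) = 151321. ✓
s = 5: P(5, 317) = 150575 and P(5, 318) = 151527; 151321 is not s-gonal.
s = 6: P(6, 275) = 150975 and P(6, 276) = 152076; 151321 is not s-gonal.
s = 8: P(8, 224) = 150080 and P(8, 225) = 151425; 151321 is not s-gonal.
Hits: s ∈ {4} → 1.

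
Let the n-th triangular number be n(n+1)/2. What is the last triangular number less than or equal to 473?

Solve n(n+1)/2 ≤ 473 for integer n.
n = 30 gives 465 ≤ 473, while n = 31 gives 496 > 473; so the answer is 465.

465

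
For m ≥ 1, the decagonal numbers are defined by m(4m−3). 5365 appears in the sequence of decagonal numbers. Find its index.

37

Set n(4n−3) = 5365, giving 4n² − 3n − 5365 = 0.
The discriminant is 9 + 16·5365 = 85849, and √85849 = 293.
So n = (3 + 293) / 8 = 296/8 = 37.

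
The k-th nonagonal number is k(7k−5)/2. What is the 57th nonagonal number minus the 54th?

57·(7·57 − 5)/2 = 11229 and 54·(7·54 − 5)/2 = 10071.
Difference: 11229 − 10071 = 1158.

1158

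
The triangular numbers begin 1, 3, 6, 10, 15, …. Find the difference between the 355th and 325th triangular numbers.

10215

355·356/2 = 63190 and 325·326/2 = 52975.
Difference: 63190 − 52975 = 10215.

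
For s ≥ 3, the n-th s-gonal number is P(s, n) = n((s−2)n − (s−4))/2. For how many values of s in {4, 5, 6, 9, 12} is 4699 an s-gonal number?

s = 4: P(4, 68) = 4624 and P(4, 69) = 4761; 4699 is not s-gonal.
s = 5: P(5, 56) = 4676 and P(5, 57) = 4845; 4699 is not s-gonal.
s = 6: P(6, 48) = 4560 and P(6, 49) = 4753; 4699 is not s-gonal.
s = 9: P(9, 37) = 4699. ✓
s = 12: P(12, 31) = 4681 and P(12, 32) = 4992; 4699 is not s-gonal.
Hits: s ∈ {9} → 1.

1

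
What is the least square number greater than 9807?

Solve n² > 9807 for integer n.
The largest n with value ≤ 9807 is 99 (since 9801 ≤ 9807 < 10000), so the first above is n = 100, value 10000.

10000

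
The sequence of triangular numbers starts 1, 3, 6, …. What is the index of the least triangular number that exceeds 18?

6

Solve n(n+1)/2 > 18 for integer n.
The largest n with value ≤ 18 is 5 (since 15 ≤ 18 < 21), so the first above is n = 6, value 21.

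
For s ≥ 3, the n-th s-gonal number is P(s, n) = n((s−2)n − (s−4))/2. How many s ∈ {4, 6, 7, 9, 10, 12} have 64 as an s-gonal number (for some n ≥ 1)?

s = 4: P(4, 8) = 64. ✓
s = 6: P(6, 5) = 45 and P(6, 6) = 66; 64 is not s-gonal.
s = 7: P(7, 5) = 55 and P(7, 6) = 81; 64 is not s-gonal.
s = 9: P(9, 4) = 46 and P(9, 5) = 75; 64 is not s-gonal.
s = 10: P(10, 4) = 52 and P(10, 5) = 85; 64 is not s-gonal.
s = 12: P(12, 4) = 64. ✓
Hits: s ∈ {4, 12} → 2.

2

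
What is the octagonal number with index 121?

43681

The 121st octagonal number is n(3n−2) with n = 121.
121·(3·121 − 2) = 121·361 = 43681.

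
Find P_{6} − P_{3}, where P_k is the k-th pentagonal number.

6·(3·6 − 1)/2 = 51 and 3·(3·3 − 1)/2 = 12.
Difference: 51 − 12 = 39.

39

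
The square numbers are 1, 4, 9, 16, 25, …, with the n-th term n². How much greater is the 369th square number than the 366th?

369² = 136161 and 366² = 133956.
Difference: 136161 − 133956 = 2205.

2205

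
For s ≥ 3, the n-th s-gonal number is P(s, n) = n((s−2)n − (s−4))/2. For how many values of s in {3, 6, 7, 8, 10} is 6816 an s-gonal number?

1

s = 3: P(3, 116) = 6786 and P(3, 117) = 6903; 6816 is not s-gonal.
s = 6: P(6, 58) = 6670 and P(6, 59) = 6903; 6816 is not s-gonal.
s = 7: P(7, 52) = 6682 and P(7, 53) = 6943; 6816 is not s-gonal.
s = 8: P(8, 48) = 6816. ✓
s = 10: P(10, 41) = 6601 and P(10, 42) = 6930; 6816 is not s-gonal.
Hits: s ∈ {8} → 1.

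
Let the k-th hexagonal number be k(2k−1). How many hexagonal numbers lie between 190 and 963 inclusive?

13

The n-th hexagonal number is n(2n−1).
Smallest index with value ≥ 190: n = 10 (giving 190).
Largest index with value ≤ 963: n = 22 (giving 946).
Indices 10 through 22: 13 terms.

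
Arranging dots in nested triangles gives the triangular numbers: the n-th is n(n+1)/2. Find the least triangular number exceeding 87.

Solve n(n+1)/2 > 87 for integer n.
The largest n with value ≤ 87 is 12 (since 78 ≤ 87 < 91), so the first above is n = 13, value 91.

91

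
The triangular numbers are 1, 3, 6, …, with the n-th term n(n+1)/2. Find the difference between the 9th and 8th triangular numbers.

Consecutive triangular numbers differ by n: T_{9} − T_{8} = 9.

9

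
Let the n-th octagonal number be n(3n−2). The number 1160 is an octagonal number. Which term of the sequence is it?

Set n(3n−2) = 1160, giving 3n² − 2n − 1160 = 0.
The discriminant is 4 + 12·1160 = 13924, and √13924 = 118.
So n = (2 + 118) / 6 = 120/6 = 20.

20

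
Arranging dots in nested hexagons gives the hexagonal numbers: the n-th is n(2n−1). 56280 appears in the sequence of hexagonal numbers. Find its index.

Set n(2n−1) = 56280, giving 2n² − n − 56280 = 0.
So n = (1 + 671) / 4 = 672/4 = 168.
Check: 168·(2·168 − 1) = 56280. ✓

168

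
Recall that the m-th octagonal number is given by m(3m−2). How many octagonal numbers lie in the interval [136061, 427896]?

The n-th octagonal number is n(3n−2).
Smallest index with value ≥ 136061: n = 214 (giving 136960).
Largest index with value ≤ 427896: n = 378 (giving 427896).
Indices 214 through 378: 165 terms.

165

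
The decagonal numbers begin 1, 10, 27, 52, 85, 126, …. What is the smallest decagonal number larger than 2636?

Solve n(4n−3) > 2636 for integer n.
The largest n with value ≤ 2636 is 26 (since 2626 ≤ 2636 < 2835), so the first above is n = 27, value 2835.

2835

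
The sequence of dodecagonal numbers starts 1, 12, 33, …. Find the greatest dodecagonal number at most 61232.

61161

Solve n(5n−4) ≤ 61232 for integer n.
n = 111 gives 61161 ≤ 61232, while n = 112 gives 62272 > 61232; so the answer is 61161.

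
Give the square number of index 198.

The 198th square number is n² with n = 198.
198² = 39204.

39204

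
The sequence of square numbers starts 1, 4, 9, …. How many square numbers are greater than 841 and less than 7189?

55

The n-th square number is n².
Smallest index with value > 841: n = 30 (giving 900).
Largest index with value < 7189: n = 84 (giving 7056).
Indices 30 through 84: 55 terms.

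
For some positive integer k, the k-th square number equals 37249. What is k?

We need n² = 37249, so n = √37249 = 193.

193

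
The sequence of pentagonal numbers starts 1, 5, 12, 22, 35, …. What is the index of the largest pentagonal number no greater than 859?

24

Solve n(3n−1)/2 ≤ 859 for integer n.
n = 24 gives 852 ≤ 859, while n = 25 gives 925 > 859; so the answer is index 24.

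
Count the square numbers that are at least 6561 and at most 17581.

52

The n-th square number is n².
Smallest index with value ≥ 6561: n = 81 (giving 6561).
Largest index with value ≤ 17581: n = 132 (giving 17424).
Indices 81 through 132: 52 terms.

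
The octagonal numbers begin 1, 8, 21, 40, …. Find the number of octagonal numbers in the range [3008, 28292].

66

The n-th octagonal number is n(3n−2).
Smallest index with value ≥ 3008: n = 32 (giving 3008).
Largest index with value ≤ 28292: n = 97 (giving 28033).
Indices 32 through 97: 66 terms.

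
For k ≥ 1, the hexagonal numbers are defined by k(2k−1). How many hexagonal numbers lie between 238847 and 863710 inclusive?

The n-th hexagonal number is n(2n−1).
Smallest index with value ≥ 238847: n = 346 (giving 239086).
Largest index with value ≤ 863710: n = 657 (giving 862641).
Indices 346 through 657: 312 terms.

312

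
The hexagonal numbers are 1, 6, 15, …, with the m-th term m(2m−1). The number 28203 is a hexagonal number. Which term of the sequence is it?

Set n(2n−1) = 28203, giving 2n² − n − 28203 = 0.
The discriminant is 1 + 8·28203 = 225625, and √225625 = 475.
So n = (1 + 475) / 4 = 476/4 = 119.

119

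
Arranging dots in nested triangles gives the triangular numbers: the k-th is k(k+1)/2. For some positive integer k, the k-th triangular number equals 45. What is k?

9

Set n(n+1)/2 = 45, giving n² + n − 90 = 0.
The discriminant is 1 + 8·45 = 361, and √361 = 19.
So n = (-1 + 19) / 2 = 18/2 = 9.
Check: 9·10/2 = 45. ✓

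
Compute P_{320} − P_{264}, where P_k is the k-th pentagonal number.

49028

320·(3·320 − 1)/2 = 153440 and 264·(3·264 − 1)/2 = 104412.
Difference: 153440 − 104412 = 49028.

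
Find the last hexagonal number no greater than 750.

703

Solve n(2n−1) ≤ 750 for integer n.
n = 19 gives 703 ≤ 750, while n = 20 gives 780 > 750; so the answer is 703.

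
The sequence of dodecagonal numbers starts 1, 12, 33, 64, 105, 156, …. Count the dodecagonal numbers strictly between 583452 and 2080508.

The n-th dodecagonal number is n(5n−4).
Smallest index with value > 583452: n = 343 (giving 586873).
Largest index with value < 2080508: n = 645 (giving 2077545).
Indices 343 through 645: 303 terms.

303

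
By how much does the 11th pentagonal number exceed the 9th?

11·(3·11 − 1)/2 = 176 and 9·(3·9 − 1)/2 = 117.
Difference: 176 − 117 = 59.

59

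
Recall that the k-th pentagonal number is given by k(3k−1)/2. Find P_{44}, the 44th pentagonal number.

The 44th pentagonal number is n(3n−1)/2 with n = 44.
44·(3·44 − 1)/2 = 44·131/2 = 2882.

2882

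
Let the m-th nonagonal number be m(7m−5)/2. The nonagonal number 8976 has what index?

51

Set n(7n−5)/2 = 8976, giving 7n² − 5n − 17952 = 0.
The discriminant is 25 + 56·8976 = 502681, and √502681 = 709.
So n = (5 + 709) / 14 = 714/14 = 51.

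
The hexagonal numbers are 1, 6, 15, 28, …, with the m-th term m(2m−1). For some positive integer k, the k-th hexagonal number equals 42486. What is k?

146

Set n(2n−1) = 42486, giving 2n² − n − 42486 = 0.
So n = (1 + 583) / 4 = 584/4 = 146.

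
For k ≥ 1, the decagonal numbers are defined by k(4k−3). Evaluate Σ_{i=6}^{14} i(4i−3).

3570

Σ i(4i−3) = 4Σi² − 3Σi over i = 6..14.
Σi = 105 − 15 = 90 and Σi² = 1015 − 55 = 960.
4·960 − 3·90 = 3570.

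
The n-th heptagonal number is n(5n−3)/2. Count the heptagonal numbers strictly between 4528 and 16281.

38

The n-th heptagonal number is n(5n−3)/2.
Smallest index with value > 4528: n = 43 (giving 4558).
Largest index with value < 16281: n = 80 (giving 15880).
Indices 43 through 80: 38 terms.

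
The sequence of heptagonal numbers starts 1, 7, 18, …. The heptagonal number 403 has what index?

13

Set n(5n−3)/2 = 403, giving 5n² − 3n − 806 = 0.
The discriminant is 9 + 40·403 = 16129, and √16129 = 127.
So n = (3 + 127) / 10 = 130/10 = 13.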